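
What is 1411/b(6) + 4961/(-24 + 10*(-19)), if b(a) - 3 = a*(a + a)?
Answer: -70121/16050 ≈ -4.3689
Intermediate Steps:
b(a) = 3 + 2*a**2 (b(a) = 3 + a*(a + a) = 3 + a*(2*a) = 3 + 2*a**2)
1411/b(6) + 4961/(-24 + 10*(-19)) = 1411/(3 + 2*6**2) + 4961/(-24 + 10*(-19)) = 1411/(3 + 2*36) + 4961/(-24 - 190) = 1411/(3 + 72) + 4961/(-214) = 1411/75 + 4961*(-1/214) = 1411*(1/75) - 4961/214 = 1411/75 - 4961/214 = -70121/16050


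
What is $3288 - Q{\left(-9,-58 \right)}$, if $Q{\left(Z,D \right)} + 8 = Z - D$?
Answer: $3247$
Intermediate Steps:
$Q{\left(Z,D \right)} = -8 + Z - D$ ($Q{\left(Z,D \right)} = -8 - \left(D - Z\right) = -8 + Z - D$)
$3288 - Q{\left(-9,-58 \right)} = 3288 - \left(-8 - 9 - -58\right) = 3288 - \left(-8 - 9 + 58\right) = 3288 - 41 = 3247$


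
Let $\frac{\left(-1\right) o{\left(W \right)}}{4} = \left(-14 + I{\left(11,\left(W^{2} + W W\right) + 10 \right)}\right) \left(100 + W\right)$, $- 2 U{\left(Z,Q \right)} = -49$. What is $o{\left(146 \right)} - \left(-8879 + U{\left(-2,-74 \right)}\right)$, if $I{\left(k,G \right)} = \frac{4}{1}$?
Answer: $\frac{37389}{2} \approx 18695.0$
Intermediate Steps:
$U{\left(Z,Q \right)} = \frac{49}{2}$ ($U{\left(Z,Q \right)} = \left(- \frac{1}{2}\right) \left(-49\right) = \frac{49}{2}$)
$I{\left(k,G \right)} = 4$ ($I{\left(k,G \right)} = 4 \cdot 1 = 4$)
$o{\left(W \right)} = 4000 + 40 W$ ($o{\left(W \right)} = - 4 \left(-14 + 4\right) \left(100 + W\right) = - 4 \left(- 10 \left(100 + W\right)\right) = - 4 \left(-1000 - 10 W\right) = 4000 + 40 W$)
$o{\left(146 \right)} - \left(-8879 + U{\left(-2,-74 \right)}\right) = \left(4000 + 40 \cdot 146\right) + \left(8879 - \frac{49}{2}\right) = \left(4000 + 5840\right) + \left(8879 - \frac{49}{2}\right) = 9840 + \frac{17709}{2} = \frac{37389}{2}$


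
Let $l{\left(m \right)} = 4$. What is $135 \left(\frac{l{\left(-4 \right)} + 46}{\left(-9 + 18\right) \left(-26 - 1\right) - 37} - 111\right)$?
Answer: $- \frac{420255}{28} \approx -15009.0$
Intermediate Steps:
$135 \left(\frac{l{\left(-4 \right)} + 46}{\left(-9 + 18\right) \left(-26 - 1\right) - 37} - 111\right) = 135 \left(\frac{4 + 46}{\left(-9 + 18\right) \left(-26 - 1\right) - 37} - 111\right) = 135 \left(\frac{50}{9 \left(-27\right) - 37} - 111\right) = 135 \left(\frac{50}{-243 - 37} - 111\right) = 135 \left(\frac{50}{-280} - 111\right) = 135 \left(50 \left(- \frac{1}{280}\right) - 111\right) = 135 \left(- \frac{5}{28} - 111\right) = 135 \left(- \frac{3113}{28}\right) = - \frac{420255}{28}$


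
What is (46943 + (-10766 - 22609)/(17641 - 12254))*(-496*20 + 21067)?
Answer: 2818502965202/5387 ≈ 5.2320e+8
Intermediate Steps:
(46943 + (-10766 - 22609)/(17641 - 12254))*(-496*20 + 21067) = (46943 - 33375/5387)*(-9920 + 21067) = (46943 - 33375*1/5387)*11147 = (46943 - 33375/5387)*11147 = (252848566/5387)*11147 = 2818502965202/5387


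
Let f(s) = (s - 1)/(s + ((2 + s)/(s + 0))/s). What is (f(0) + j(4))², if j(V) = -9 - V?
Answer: 169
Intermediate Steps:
f(s) = (-1 + s)/(s + (2 + s)/s²) (f(s) = (-1 + s)/(s + ((2 + s)/s)/s) = (-1 + s)/(s + (2 + s)/s²))
(f(0) + j(4))² = (0²*(-1 + 0)/(2 + 0 + 0³) + (-9 - 1*4))² = (0*(-1)/(2 + 0 + 0) + (-9 - 4))² = (0*(-1)/2 - 13)² = (0*(½)*(-1) - 13)² = (0 - 13)² = (-13)² = 169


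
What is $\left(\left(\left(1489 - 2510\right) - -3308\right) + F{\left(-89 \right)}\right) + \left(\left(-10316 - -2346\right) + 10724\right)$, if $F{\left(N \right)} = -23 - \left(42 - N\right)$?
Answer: $4887$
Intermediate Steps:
$F{\left(N \right)} = -65 + N$ ($F{\left(N \right)} = -23 + \left(-42 + N\right) = -65 + N$)
$\left(\left(\left(1489 - 2510\right) - -3308\right) + F{\left(-89 \right)}\right) + \left(\left(-10316 - -2346\right) + 10724\right) = \left(\left(\left(1489 - 2510\right) - -3308\right) - 154\right) + \left(\left(-10316 - -2346\right) + 10724\right) = \left(\left(\left(1489 - 2510\right) + 3308\right) - 154\right) + \left(\left(-10316 + \left(-1977 + 4323\right)\right) + 10724\right) = \left(\left(-1021 + 3308\right) - 154\right) + \left(\left(-10316 + 2346\right) + 10724\right) = \left(2287 - 154\right) + \left(-7970 + 10724\right) = 2133 + 2754 = 4887$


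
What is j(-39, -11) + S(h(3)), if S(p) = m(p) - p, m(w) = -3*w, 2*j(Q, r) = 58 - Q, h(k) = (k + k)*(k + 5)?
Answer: -287/2 ≈ -143.50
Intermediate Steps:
h(k) = 2*k*(5 + k) (h(k) = (2*k)*(5 + k) = 2*k*(5 + k))
j(Q, r) = 29 - Q/2 (j(Q, r) = (58 - Q)/2 = 29 - Q/2)
S(p) = -4*p (S(p) = -3*p - p = -4*p)
j(-39, -11) + S(h(3)) = (29 - ½*(-39)) - 8*3*(5 + 3) = (29 + 39/2) - 8*3*8 = 97/2 - 4*48 = 97/2 - 192 = -287/2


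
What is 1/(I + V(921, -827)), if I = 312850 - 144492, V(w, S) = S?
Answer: 1/167531 ≈ 5.9690e-6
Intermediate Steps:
I = 168358
1/(I + V(921, -827)) = 1/(168358 - 827) = 1/167531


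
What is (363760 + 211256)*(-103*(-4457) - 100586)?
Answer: 206134610760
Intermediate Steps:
(363760 + 211256)*(-103*(-4457) - 100586) = 575016*(459071 - 100586) = 575016*358485 = 206134610760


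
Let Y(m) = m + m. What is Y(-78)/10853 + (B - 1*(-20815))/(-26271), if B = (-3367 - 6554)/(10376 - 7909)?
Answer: -567310890344/703388975121 ≈ -0.80654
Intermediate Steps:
Y(m) = 2*m
B = -9921/2467 ≈ -4.0215
Y(-78)/10853 + (B - 1*(-20815))/(-26271) = (2*(-78))/10853 + (-9921/2467 - 1*(-20815))/(-26271) = -156*1/10853 + (-9921/2467 + 20815)*(-1/26271) = -156/10853 + (51340684/2467)*(-1/26271) = -156/10853 - 51340684/64810557 = -567310890344/703388975121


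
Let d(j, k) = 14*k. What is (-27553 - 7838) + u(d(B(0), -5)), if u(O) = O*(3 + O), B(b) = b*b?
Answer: -30701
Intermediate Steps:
B(b) = b²
(-27553 - 7838) + u(d(B(0), -5)) = (-27553 - 7838) + (14*(-5))*(3 + 14*(-5)) = -35391 - 70*(3 - 70) = -35391 - 70*(-67) = -35391 + 4690 = -30701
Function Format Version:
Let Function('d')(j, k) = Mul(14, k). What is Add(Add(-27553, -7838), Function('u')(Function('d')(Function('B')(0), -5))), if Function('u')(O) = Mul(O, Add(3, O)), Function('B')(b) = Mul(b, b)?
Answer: -30701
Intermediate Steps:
Function('B')(b) = Pow(b, 2)
Add(Add(-27553, -7838), Function('u')(Function('d')(Function('B')(0), -5))) = Add(Add(-27553, -7838), Mul(Mul(14, -5), Add(3, Mul(14, -5)))) = Add(-35391, Mul(-70, Add(3, -70))) = Add(-35391, Mul(-70, -67)) = Add(-35391, 4690) = -30701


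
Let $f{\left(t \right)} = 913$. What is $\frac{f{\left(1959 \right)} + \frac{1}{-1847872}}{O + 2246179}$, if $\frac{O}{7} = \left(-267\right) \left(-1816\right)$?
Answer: $\frac{1687107135}{10422521027776} \approx 0.00016187$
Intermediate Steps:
$O = 3394104$ ($O = 7 \left(\left(-267\right) \left(-1816\right)\right) = 7 \cdot 484872 = 3394104$)
$\frac{f{\left(1959 \right)} + \frac{1}{-1847872}}{O + 2246179} = \frac{913 + \frac{1}{-1847872}}{3394104 + 2246179} = \frac{913 - \frac{1}{1847872}}{5640283} = \frac{1687107135}{1847872} \cdot \frac{1}{5640283} = \frac{1687107135}{10422521027776}$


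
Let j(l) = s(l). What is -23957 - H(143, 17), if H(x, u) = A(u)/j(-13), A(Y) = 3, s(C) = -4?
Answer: -95825/4 ≈ -23956.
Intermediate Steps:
j(l) = -4
H(x, u) = -¾ (H(x, u) = 3/(-4) = 3*(-¼) = -¾)
-23957 - H(143, 17) = -23957 - 1*(-¾) = -23957 + ¾ = -95825/4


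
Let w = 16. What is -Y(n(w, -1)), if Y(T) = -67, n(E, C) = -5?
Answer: 67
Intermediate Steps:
-Y(n(w, -1)) = -1*(-67) = 67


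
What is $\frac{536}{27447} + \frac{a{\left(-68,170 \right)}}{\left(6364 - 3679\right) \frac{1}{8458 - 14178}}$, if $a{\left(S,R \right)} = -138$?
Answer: $\frac{1444466872}{4913013} \approx 294.01$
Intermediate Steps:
$\frac{536}{27447} + \frac{a{\left(-68,170 \right)}}{\left(6364 - 3679\right) \frac{1}{8458 - 14178}} = \frac{536}{27447} - \frac{138}{\left(6364 - 3679\right) \frac{1}{8458 - 14178}} = 536 \cdot \frac{1}{27447} - \frac{138}{2685 \frac{1}{-5720}} = \frac{536}{27447} - \frac{138}{2685 \left(- \frac{1}{5720}\right)} = \frac{536}{27447} - \frac{138}{- \frac{537}{1144}} = \frac{536}{27447} - - \frac{52624}{179} = \frac{536}{27447} + \frac{52624}{179} = \frac{1444466872}{4913013}$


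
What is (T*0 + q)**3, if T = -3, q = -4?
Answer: -64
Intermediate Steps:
(T*0 + q)**3 = (-3*0 - 4)**3 = (0 - 4)**3 = (-4)**3 = -64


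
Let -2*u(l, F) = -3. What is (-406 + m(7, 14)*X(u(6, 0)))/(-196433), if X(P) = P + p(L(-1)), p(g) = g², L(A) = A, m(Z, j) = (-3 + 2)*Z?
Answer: 847/392866 ≈ 0.0021560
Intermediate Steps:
m(Z, j) = -Z
u(l, F) = 3/2 (u(l, F) = -½*(-3) = 3/2)
X(P) = 1 + P (X(P) = P + (-1)² = P + 1 = 1 + P)
(-406 + m(7, 14)*X(u(6, 0)))/(-196433) = (-406 + (-1*7)*(1 + 3/2))/(-196433) = (-406 - 7*5/2)*(-1/196433) = (-406 - 35/2)*(-1/196433) = -847/2*(-1/196433) = 847/392866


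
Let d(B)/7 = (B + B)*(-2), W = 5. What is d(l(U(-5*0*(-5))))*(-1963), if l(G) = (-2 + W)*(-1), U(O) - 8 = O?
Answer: -164892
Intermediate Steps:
U(O) = 8 + O
l(G) = -3 (l(G) = (-2 + 5)*(-1) = 3*(-1) = -3)
d(B) = -28*B (d(B) = 7*((B + B)*(-2)) = 7*((2*B)*(-2)) = 7*(-4*B) = -28*B)
d(l(U(-5*0*(-5))))*(-1963) = -28*(-3)*(-1963) = 84*(-1963) = -164892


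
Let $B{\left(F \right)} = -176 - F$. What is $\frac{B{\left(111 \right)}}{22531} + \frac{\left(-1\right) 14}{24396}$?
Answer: $- \frac{3658543}{274833138} \approx -0.013312$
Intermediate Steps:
$\frac{B{\left(111 \right)}}{22531} + \frac{\left(-1\right) 14}{24396} = \frac{-176 - 111}{22531} + \frac{\left(-1\right) 14}{24396} = \left(-176 - 111\right) \frac{1}{22531} - \frac{7}{12198} = \left(-287\right) \frac{1}{22531} - \frac{7}{12198} = - \frac{287}{22531} - \frac{7}{12198} = - \frac{3658543}{274833138}$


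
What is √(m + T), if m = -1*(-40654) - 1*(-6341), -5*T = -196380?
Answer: √86271 ≈ 293.72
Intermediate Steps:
T = 39276 (T = -⅕*(-196380) = 39276)
m = 46995 (m = 40654 + 6341 = 46995)
√(m + T) = √(46995 + 39276) = √86271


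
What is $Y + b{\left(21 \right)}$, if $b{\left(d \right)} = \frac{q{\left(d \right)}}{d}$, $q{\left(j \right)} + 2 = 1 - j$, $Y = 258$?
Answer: $\frac{5396}{21} \approx 256.95$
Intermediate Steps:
$q{\left(j \right)} = -1 - j$ ($q{\left(j \right)} = -2 - \left(-1 + j\right) = -1 - j$)
$b{\left(d \right)} = \frac{-1 - d}{d}$
$Y + b{\left(21 \right)} = 258 + \frac{-1 - 21}{21} = 258 + \frac{1}{21} \left(-22\right) = 258 - \frac{22}{21} = \frac{5396}{21}$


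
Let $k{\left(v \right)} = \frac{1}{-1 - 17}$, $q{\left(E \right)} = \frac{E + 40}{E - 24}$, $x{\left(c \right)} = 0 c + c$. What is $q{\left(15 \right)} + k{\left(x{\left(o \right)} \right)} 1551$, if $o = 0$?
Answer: $- \frac{1661}{18} \approx -92.278$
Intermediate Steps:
$x{\left(c \right)} = c$ ($x{\left(c \right)} = 0 + c = c$)
$q{\left(E \right)} = \frac{40 + E}{-24 + E}$
$k{\left(v \right)} = - \frac{1}{18}$ ($k{\left(v \right)} = \frac{1}{-18} = - \frac{1}{18}$)
$q{\left(15 \right)} + k{\left(x{\left(o \right)} \right)} 1551 = \frac{40 + 15}{-24 + 15} - \frac{517}{6} = \frac{1}{-9} \cdot 55 - \frac{517}{6} = \left(- \frac{1}{9}\right) 55 - \frac{517}{6} = - \frac{55}{9} - \frac{517}{6} = - \frac{1661}{18}$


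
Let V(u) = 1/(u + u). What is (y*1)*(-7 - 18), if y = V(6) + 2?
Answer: -625/12 ≈ -52.083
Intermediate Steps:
V(u) = 1/(2*u)
y = 25/12 (y = (1/2)/6 + 2 = (1/2)*(1/6) + 2 = 1/12 + 2 = 25/12 ≈ 2.0833)
(y*1)*(-7 - 18) = ((25/12)*1)*(-7 - 18) = (25/12)*(-25) = -625/12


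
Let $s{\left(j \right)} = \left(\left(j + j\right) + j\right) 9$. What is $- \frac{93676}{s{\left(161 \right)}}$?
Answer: $- \frac{93676}{4347} \approx -21.55$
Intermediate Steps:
$s{\left(j \right)} = 27 j$ ($s{\left(j \right)} = \left(2 j + j\right) 9 = 3 j 9 = 27 j$)
$- \frac{93676}{s{\left(161 \right)}} = - \frac{93676}{27 \cdot 161} = - \frac{93676}{4347}$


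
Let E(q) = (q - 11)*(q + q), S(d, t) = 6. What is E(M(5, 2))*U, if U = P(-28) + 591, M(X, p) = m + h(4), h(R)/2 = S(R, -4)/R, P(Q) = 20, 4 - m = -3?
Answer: -12220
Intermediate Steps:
m = 7 (m = 4 - 1*(-3) = 4 + 3 = 7)
h(R) = 12/R (h(R) = 2*(6/R) = 12/R)
M(X, p) = 10 (M(X, p) = 7 + 12/4 = 7 + 12*(1/4) = 7 + 3 = 10)
E(q) = 2*q*(-11 + q) (E(q) = (-11 + q)*(2*q) = 2*q*(-11 + q))
U = 611 (U = 20 + 591 = 611)
E(M(5, 2))*U = (2*10*(-11 + 10))*611 = (2*10*(-1))*611 = -20*611 = -12220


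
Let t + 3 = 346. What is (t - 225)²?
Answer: 13924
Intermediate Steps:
t = 343 (t = -3 + 346 = 343)
(t - 225)² = (343 - 225)² = 118² = 13924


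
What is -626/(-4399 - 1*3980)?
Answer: 626/8379 ≈ 0.074711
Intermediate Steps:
-626/(-4399 - 1*3980) = -626/(-4399 - 3980) = -626/(-8379) = -626*(-1/8379) = 626/8379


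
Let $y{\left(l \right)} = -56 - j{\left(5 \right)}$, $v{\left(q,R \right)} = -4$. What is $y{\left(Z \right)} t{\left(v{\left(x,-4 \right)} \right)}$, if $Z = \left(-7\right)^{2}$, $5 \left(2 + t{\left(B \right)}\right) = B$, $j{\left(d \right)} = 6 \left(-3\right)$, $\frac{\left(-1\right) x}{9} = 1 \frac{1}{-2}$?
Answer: $\frac{532}{5} \approx 106.4$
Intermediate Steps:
$x = \frac{9}{2}$ ($x = - 9 \cdot 1 \frac{1}{-2} = - 9 \cdot 1 \left(- \frac{1}{2}\right) = \left(-9\right) \left(- \frac{1}{2}\right) = \frac{9}{2} \approx 4.5$)
$j{\left(d \right)} = -18$
$t{\left(B \right)} = -2 + \frac{B}{5}$
$Z = 49$
$y{\left(l \right)} = -38$ ($y{\left(l \right)} = -56 - -18 = -56 + 18 = -38$)
$y{\left(Z \right)} t{\left(v{\left(x,-4 \right)} \right)} = - 38 \left(-2 + \frac{1}{5} \left(-4\right)\right) = - 38 \left(-2 - \frac{4}{5}\right) = \left(-38\right) \left(- \frac{14}{5}\right) = \frac{532}{5}$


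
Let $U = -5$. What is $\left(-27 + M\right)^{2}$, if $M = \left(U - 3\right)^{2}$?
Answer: $1369$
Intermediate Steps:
$M = 64$ ($M = \left(-5 - 3\right)^{2} = \left(-8\right)^{2} = 64$)
$\left(-27 + M\right)^{2} = \left(-27 + 64\right)^{2} = 37^{2} = 1369$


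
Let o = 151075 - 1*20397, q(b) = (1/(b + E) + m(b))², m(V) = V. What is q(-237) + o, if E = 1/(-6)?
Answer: 378355955911/2024929 ≈ 1.8685e+5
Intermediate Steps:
E = -⅙ ≈ -0.16667
q(b) = (b + 1/(-⅙ + b))² (q(b) = (1/(b - ⅙) + b)² = (1/(-⅙ + b) + b)² = (b + 1/(-⅙ + b))²)
o = 130678 (o = 151075 - 20397 = 130678)
q(-237) + o = (6 - 1*(-237) + 6*(-237)²)²/(-1 + 6*(-237))² + 130678 = (6 + 237 + 6*56169)²/(-1 - 1422)² + 130678 = (6 + 237 + 337014)²/(-1423)² + 130678 = (1/2024929)*337257² + 130678 = (1/2024929)*113742284049 + 130678 = 113742284049/2024929 + 130678 = 378355955911/2024929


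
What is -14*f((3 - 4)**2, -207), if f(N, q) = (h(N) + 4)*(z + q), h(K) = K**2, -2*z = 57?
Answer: 16485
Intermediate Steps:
z = -57/2 (z = -1/2*57 = -57/2 ≈ -28.500)
f(N, q) = (4 + N**2)*(-57/2 + q) (f(N, q) = (N**2 + 4)*(-57/2 + q) = (4 + N**2)*(-57/2 + q))
-14*f((3 - 4)**2, -207) = -14*(-114 + 4*(-207) - 57*(3 - 4)**4/2 - 207*(3 - 4)**4) = -14*(-114 - 828 - 57*((-1)**2)**2/2 - 207*((-1)**2)**2) = -14*(-114 - 828 - 57/2*1**2 - 207*1**2) = -14*(-114 - 828 - 57/2*1 - 207*1) = -14*(-114 - 828 - 57/2 - 207) = -14*(-2355/2) = 16485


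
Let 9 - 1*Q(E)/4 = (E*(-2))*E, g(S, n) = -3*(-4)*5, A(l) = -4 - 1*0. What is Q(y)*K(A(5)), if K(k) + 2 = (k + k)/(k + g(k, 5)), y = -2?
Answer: -1020/7 ≈ -145.71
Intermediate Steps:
A(l) = -4 (A(l) = -4 + 0 = -4)
g(S, n) = 60 (g(S, n) = 12*5 = 60)
K(k) = -2 + 2*k/(60 + k) (K(k) = -2 + (k + k)/(k + 60) = -2 + (2*k)/(60 + k) = -2 + 2*k/(60 + k))
Q(E) = 36 + 8*E² (Q(E) = 36 - 4*E*(-2)*E = 36 - 4*(-2*E)*E = 36 - (-8)*E² = 36 + 8*E²)
Q(y)*K(A(5)) = (36 + 8*(-2)²)*(-120/(60 - 4)) = (36 + 8*4)*(-120/56) = (36 + 32)*(-120*1/56) = 68*(-15/7) = -1020/7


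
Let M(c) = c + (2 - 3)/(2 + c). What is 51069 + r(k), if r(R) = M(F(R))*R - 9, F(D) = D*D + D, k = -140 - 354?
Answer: -14644140954889/121772 ≈ -1.2026e+8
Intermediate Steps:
k = -494
F(D) = D + D**2 (F(D) = D**2 + D = D + D**2)
M(c) = c - 1/(2 + c)
r(R) = -9 + R*(-1 + R**2*(1 + R)**2 + 2*R*(1 + R))/(2 + R*(1 + R)) (r(R) = ((-1 + (R*(1 + R))**2 + 2*(R*(1 + R)))/(2 + R*(1 + R)))*R - 9 = ((-1 + R**2*(1 + R)**2 + 2*R*(1 + R))/(2 + R*(1 + R)))*R - 9 = R*(-1 + R**2*(1 + R)**2 + 2*R*(1 + R))/(2 + R*(1 + R)) - 9 = -9 + R*(-1 + R**2*(1 + R)**2 + 2*R*(1 + R))/(2 + R*(1 + R)))
51069 + r(k) = 51069 + (-18 + (-494)**5 - 10*(-494) - 7*(-494)**2 + 2*(-494)**4 + 3*(-494)**3)/(2 - 494 + (-494)**2) = 51069 + (-18 - 29419463232224 + 4940 - 7*244036 + 2*59553569296 + 3*(-120553784))/(2 - 494 + 244036) = 51069 + (-18 - 29419463232224 + 4940 - 1708252 + 119107138592 - 361661352)/243544 = 51069 + (1/243544)*(-29300719458314) = 51069 - 14650359729157/121772 = -14644140954889/121772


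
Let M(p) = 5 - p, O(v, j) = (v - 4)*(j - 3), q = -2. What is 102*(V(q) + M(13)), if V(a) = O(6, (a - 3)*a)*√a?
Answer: -816 + 1428*I*√2 ≈ -816.0 + 2019.5*I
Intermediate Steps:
O(v, j) = (-4 + v)*(-3 + j)
V(a) = √a*(-6 + 2*a*(-3 + a)) (V(a) = (12 - 4*(a - 3)*a - 3*6 + ((a - 3)*a)*6)*√a = (12 - 4*(-3 + a)*a - 18 + ((-3 + a)*a)*6)*√a = (12 - 4*a*(-3 + a) - 18 + (a*(-3 + a))*6)*√a = (12 - 4*a*(-3 + a) - 18 + 6*a*(-3 + a))*√a = (-6 + 2*a*(-3 + a))*√a = √a*(-6 + 2*a*(-3 + a)))
102*(V(q) + M(13)) = 102*(2*√(-2)*(-3 - 2*(-3 - 2)) + (5 - 1*13)) = 102*(2*(I*√2)*(-3 - 2*(-5)) + (5 - 13)) = 102*(2*(I*√2)*(-3 + 10) - 8) = 102*(2*(I*√2)*7 - 8) = 102*(14*I*√2 - 8) = 102*(-8 + 14*I*√2) = -816 + 1428*I*√2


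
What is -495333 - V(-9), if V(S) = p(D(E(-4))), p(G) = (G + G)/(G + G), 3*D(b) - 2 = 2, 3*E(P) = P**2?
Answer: -495334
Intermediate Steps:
E(P) = P**2/3
D(b) = 4/3 (D(b) = 2/3 + (1/3)*2 = 2/3 + 2/3 = 4/3)
p(G) = 1 (p(G) = (2*G)/((2*G)) = (2*G)*(1/(2*G)) = 1)
V(S) = 1
-495333 - V(-9) = -495333 - 1*1 = -495333 - 1 = -495334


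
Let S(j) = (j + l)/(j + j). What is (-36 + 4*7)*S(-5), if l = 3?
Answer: -8/5 ≈ -1.6000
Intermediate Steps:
S(j) = (3 + j)/(2*j) (S(j) = (j + 3)/(j + j) = (3 + j)/((2*j)) = (3 + j)*(1/(2*j)) = (3 + j)/(2*j))
(-36 + 4*7)*S(-5) = (-36 + 4*7)*((½)*(3 - 5)/(-5)) = (-36 + 28)*((½)*(-⅕)*(-2)) = -8*⅕ = -8/5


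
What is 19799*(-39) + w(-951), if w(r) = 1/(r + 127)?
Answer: -636260665/824 ≈ -7.7216e+5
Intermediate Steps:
w(r) = 1/(127 + r)
19799*(-39) + w(-951) = 19799*(-39) + 1/(127 - 951) = -772161 + 1/(-824) = -772161 - 1/824 = -636260665/824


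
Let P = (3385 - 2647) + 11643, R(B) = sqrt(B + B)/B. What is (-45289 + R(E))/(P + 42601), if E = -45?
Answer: -45289/54982 - I*sqrt(10)/824730 ≈ -0.82371 - 3.8343e-6*I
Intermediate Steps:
R(B) = sqrt(2)/sqrt(B) (R(B) = sqrt(2*B)/B = (sqrt(2)*sqrt(B))/B = sqrt(2)/sqrt(B))
P = 12381 (P = 738 + 11643 = 12381)
(-45289 + R(E))/(P + 42601) = (-45289 + sqrt(2)/sqrt(-45))/(12381 + 42601) = (-45289 + sqrt(2)*(-I*sqrt(5)/15))/54982 = (-45289 - I*sqrt(10)/15)*(1/54982) = -45289/54982 - I*sqrt(10)/824730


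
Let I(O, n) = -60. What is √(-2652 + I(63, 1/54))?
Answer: 2*I*√678 ≈ 52.077*I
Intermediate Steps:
√(-2652 + I(63, 1/54)) = √(-2652 - 60) = √(-2712) = 2*I*√678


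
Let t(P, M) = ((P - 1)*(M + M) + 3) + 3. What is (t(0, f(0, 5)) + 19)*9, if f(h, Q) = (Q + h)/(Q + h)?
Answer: 207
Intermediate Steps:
f(h, Q) = 1
t(P, M) = 6 + 2*M*(-1 + P) (t(P, M) = ((-1 + P)*(2*M) + 3) + 3 = (2*M*(-1 + P) + 3) + 3 = (3 + 2*M*(-1 + P)) + 3 = 6 + 2*M*(-1 + P))
(t(0, f(0, 5)) + 19)*9 = ((6 - 2*1 + 2*1*0) + 19)*9 = ((6 - 2 + 0) + 19)*9 = (4 + 19)*9 = 23*9 = 207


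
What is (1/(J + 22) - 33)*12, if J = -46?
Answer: -793/2 ≈ -396.50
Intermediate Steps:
(1/(J + 22) - 33)*12 = (1/(-46 + 22) - 33)*12 = (1/(-24) - 33)*12 = (-1/24 - 33)*12 = -793/24*12 = -793/2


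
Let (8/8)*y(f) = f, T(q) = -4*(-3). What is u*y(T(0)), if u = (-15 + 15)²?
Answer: 0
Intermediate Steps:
T(q) = 12
y(f) = f
u = 0 (u = 0² = 0)
u*y(T(0)) = 0*12 = 0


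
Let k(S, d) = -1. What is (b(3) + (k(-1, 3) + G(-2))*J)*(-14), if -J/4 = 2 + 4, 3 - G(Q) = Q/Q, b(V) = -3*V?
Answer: 462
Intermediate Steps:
G(Q) = 2 (G(Q) = 3 - Q/Q = 3 - 1*1 = 3 - 1 = 2)
J = -24 (J = -4*(2 + 4) = -4*6 = -24)
(b(3) + (k(-1, 3) + G(-2))*J)*(-14) = (-3*3 + (-1 + 2)*(-24))*(-14) = (-9 + 1*(-24))*(-14) = (-9 - 24)*(-14) = -33*(-14) = 462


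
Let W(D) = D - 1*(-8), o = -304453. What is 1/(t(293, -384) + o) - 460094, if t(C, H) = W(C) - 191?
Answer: -140026388243/304343 ≈ -4.6009e+5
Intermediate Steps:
W(D) = 8 + D (W(D) = D + 8 = 8 + D)
t(C, H) = -183 + C (t(C, H) = (8 + C) - 191 = -183 + C)
1/(t(293, -384) + o) - 460094 = 1/((-183 + 293) - 304453) - 460094 = 1/(110 - 304453) - 460094 = 1/(-304343) - 460094 = -1/304343 - 460094 = -140026388243/304343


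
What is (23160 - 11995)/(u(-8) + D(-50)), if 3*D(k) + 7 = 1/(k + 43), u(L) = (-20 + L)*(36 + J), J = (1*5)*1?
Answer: -234465/24158 ≈ -9.7055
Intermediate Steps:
J = 5 (J = 5*1 = 5)
u(L) = -820 + 41*L (u(L) = (-20 + L)*(36 + 5) = (-20 + L)*41 = -820 + 41*L)
D(k) = -7/3 + 1/(3*(43 + k)) (D(k) = -7/3 + 1/(3*(k + 43)) = -7/3 + 1/(3*(43 + k)))
(23160 - 11995)/(u(-8) + D(-50)) = (23160 - 11995)/((-820 + 41*(-8)) + (-300 - 7*(-50))/(3*(43 - 50))) = 11165/((-820 - 328) + (1/3)*(-300 + 350)/(-7)) = 11165/(-1148 + (1/3)*(-1/7)*50) = 11165/(-1148 - 50/21) = 11165/(-24158/21) = 11165*(-21/24158) = -234465/24158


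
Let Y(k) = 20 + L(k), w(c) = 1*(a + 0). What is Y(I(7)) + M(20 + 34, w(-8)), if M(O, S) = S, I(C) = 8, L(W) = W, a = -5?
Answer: 23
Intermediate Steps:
w(c) = -5 (w(c) = 1*(-5 + 0) = 1*(-5) = -5)
Y(k) = 20 + k
Y(I(7)) + M(20 + 34, w(-8)) = (20 + 8) - 5 = 28 - 5 = 23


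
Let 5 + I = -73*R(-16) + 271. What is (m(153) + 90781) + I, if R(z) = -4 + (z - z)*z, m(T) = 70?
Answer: 91409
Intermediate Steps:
R(z) = -4 (R(z) = -4 + 0*z = -4 + 0 = -4)
I = 558 (I = -5 + (-73*(-4) + 271) = -5 + (292 + 271) = -5 + 563 = 558)
(m(153) + 90781) + I = (70 + 90781) + 558 = 90851 + 558 = 91409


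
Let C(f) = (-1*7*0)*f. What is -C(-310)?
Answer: 0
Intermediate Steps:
C(f) = 0 (C(f) = (-7*0)*f = 0*f = 0)
-C(-310) = -1*0 = 0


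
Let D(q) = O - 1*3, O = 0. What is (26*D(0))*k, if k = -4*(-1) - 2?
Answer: -156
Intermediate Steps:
k = 2 (k = 4 - 2 = 2)
D(q) = -3 (D(q) = 0 - 1*3 = 0 - 3 = -3)
(26*D(0))*k = (26*(-3))*2 = -78*2 = -156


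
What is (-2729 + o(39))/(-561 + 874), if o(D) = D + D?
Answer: -2651/313 ≈ -8.4697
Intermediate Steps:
o(D) = 2*D
(-2729 + o(39))/(-561 + 874) = (-2729 + 2*39)/(-561 + 874) = (-2729 + 78)/313 = -2651*1/313 = -2651/313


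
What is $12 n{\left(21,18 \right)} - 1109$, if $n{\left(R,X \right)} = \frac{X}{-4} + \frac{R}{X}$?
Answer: $-1149$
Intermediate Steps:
$n{\left(R,X \right)} = - \frac{X}{4} + \frac{R}{X}$ ($n{\left(R,X \right)} = X \left(- \frac{1}{4}\right) + \frac{R}{X} = - \frac{X}{4} + \frac{R}{X}$)
$12 n{\left(21,18 \right)} - 1109 = 12 \left(\left(- \frac{1}{4}\right) 18 + \frac{21}{18}\right) - 1109 = 12 \left(- \frac{9}{2} + 21 \cdot \frac{1}{18}\right) - 1109 = 12 \left(- \frac{9}{2} + \frac{7}{6}\right) - 1109 = 12 \left(- \frac{10}{3}\right) - 1109 = -40 - 1109 = -1149$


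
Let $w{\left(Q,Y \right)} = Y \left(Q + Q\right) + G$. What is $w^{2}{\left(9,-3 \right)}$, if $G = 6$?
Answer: $2304$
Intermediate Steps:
$w{\left(Q,Y \right)} = 6 + 2 Q Y$ ($w{\left(Q,Y \right)} = Y \left(Q + Q\right) + 6 = Y 2 Q + 6 = 2 Q Y + 6 = 6 + 2 Q Y$)
$w^{2}{\left(9,-3 \right)} = \left(6 + 2 \cdot 9 \left(-3\right)\right)^{2} = \left(6 - 54\right)^{2} = \left(-48\right)^{2} = 2304$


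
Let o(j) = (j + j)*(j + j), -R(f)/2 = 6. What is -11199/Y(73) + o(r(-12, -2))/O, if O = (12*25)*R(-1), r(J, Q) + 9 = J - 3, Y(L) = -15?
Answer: 18649/25 ≈ 745.96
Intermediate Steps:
R(f) = -12 (R(f) = -2*6 = -12)
r(J, Q) = -12 + J (r(J, Q) = -9 + (J - 3) = -9 + (-3 + J) = -12 + J)
o(j) = 4*j**2 (o(j) = (2*j)*(2*j) = 4*j**2)
O = -3600 (O = (12*25)*(-12) = 300*(-12) = -3600)
-11199/Y(73) + o(r(-12, -2))/O = -11199/(-15) + (4*(-12 - 12)**2)/(-3600) = -11199*(-1/15) + (4*(-24)**2)*(-1/3600) = 3733/5 + (4*576)*(-1/3600) = 3733/5 + 2304*(-1/3600) = 3733/5 - 16/25 = 18649/25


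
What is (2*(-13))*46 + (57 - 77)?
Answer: -1216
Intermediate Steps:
(2*(-13))*46 + (57 - 77) = -26*46 - 20 = -1196 - 20 = -1216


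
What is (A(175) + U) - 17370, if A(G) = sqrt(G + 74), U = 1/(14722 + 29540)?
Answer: -768830939/44262 + sqrt(249) ≈ -17354.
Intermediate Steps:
U = 1/44262 ≈ 2.2593e-5
A(G) = sqrt(74 + G)
(A(175) + U) - 17370 = (sqrt(74 + 175) + 1/44262) - 17370 = (sqrt(249) + 1/44262) - 17370 = (1/44262 + sqrt(249)) - 17370 = -768830939/44262 + sqrt(249)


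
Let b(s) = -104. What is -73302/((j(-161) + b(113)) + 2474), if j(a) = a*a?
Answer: -3858/1489 ≈ -2.5910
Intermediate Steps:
j(a) = a²
-73302/((j(-161) + b(113)) + 2474) = -73302/(((-161)² - 104) + 2474) = -73302/((25921 - 104) + 2474) = -73302/(25817 + 2474) = -73302/28291 = -73302*1/28291 = -3858/1489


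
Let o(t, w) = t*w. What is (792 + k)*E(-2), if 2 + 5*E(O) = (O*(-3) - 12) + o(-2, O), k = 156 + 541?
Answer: -5956/5 ≈ -1191.2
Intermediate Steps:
k = 697
E(O) = -14/5 - O (E(O) = -⅖ + ((O*(-3) - 12) - 2*O)/5 = -⅖ + ((-3*O - 12) - 2*O)/5 = -⅖ + ((-12 - 3*O) - 2*O)/5 = -⅖ + (-12 - 5*O)/5 = -⅖ + (-12/5 - O) = -14/5 - O)
(792 + k)*E(-2) = (792 + 697)*(-14/5 - 1*(-2)) = 1489*(-14/5 + 2) = 1489*(-⅘) = -5956/5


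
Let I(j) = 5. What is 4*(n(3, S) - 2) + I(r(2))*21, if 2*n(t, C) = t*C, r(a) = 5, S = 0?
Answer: 97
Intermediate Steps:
n(t, C) = C*t/2 (n(t, C) = (t*C)/2 = (C*t)/2 = C*t/2)
4*(n(3, S) - 2) + I(r(2))*21 = 4*((½)*0*3 - 2) + 5*21 = 4*(0 - 2) + 105 = 4*(-2) + 105 = -8 + 105 = 97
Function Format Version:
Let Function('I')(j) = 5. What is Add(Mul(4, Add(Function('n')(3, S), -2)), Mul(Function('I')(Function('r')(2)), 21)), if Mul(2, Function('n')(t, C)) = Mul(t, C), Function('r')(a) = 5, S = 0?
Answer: 97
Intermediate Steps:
Function('n')(t, C) = Mul(Rational(1, 2), C, t) (Function('n')(t, C) = Mul(Rational(1, 2), Mul(t, C)) = Mul(Rational(1, 2), Mul(C, t)) = Mul(Rational(1, 2), C, t))
Add(Mul(4, Add(Function('n')(3, S), -2)), Mul(Function('I')(Function('r')(2)), 21)) = Add(Mul(4, Add(Mul(Rational(1, 2), 0, 3), -2)), Mul(5, 21)) = Add(Mul(4, Add(0, -2)), 105) = Add(Mul(4, -2), 105) = Add(-8, 105) = 97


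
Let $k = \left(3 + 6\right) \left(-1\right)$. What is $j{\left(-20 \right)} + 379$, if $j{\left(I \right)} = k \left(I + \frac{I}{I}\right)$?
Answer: $550$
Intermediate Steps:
$k = -9$ ($k = 9 \left(-1\right) = -9$)
$j{\left(I \right)} = -9 - 9 I$ ($j{\left(I \right)} = - 9 \left(I + \frac{I}{I}\right) = - 9 \left(I + 1\right) = - 9 \left(1 + I\right) = -9 - 9 I$)
$j{\left(-20 \right)} + 379 = \left(-9 - -180\right) + 379 = \left(-9 + 180\right) + 379 = 171 + 379 = 550$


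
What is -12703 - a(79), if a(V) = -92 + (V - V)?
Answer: -12611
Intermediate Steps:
a(V) = -92 (a(V) = -92 + 0 = -92)
-12703 - a(79) = -12703 - 1*(-92) = -12703 + 92 = -12611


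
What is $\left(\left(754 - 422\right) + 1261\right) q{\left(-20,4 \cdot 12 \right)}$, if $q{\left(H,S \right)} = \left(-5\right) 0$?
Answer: $0$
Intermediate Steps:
$q{\left(H,S \right)} = 0$
$\left(\left(754 - 422\right) + 1261\right) q{\left(-20,4 \cdot 12 \right)} = \left(\left(754 - 422\right) + 1261\right) 0 = \left(332 + 1261\right) 0 = 1593 \cdot 0 = 0$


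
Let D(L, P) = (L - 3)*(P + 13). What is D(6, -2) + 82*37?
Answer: 3067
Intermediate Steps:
D(L, P) = (-3 + L)*(13 + P)
D(6, -2) + 82*37 = (-39 - 3*(-2) + 13*6 + 6*(-2)) + 82*37 = (-39 + 6 + 78 - 12) + 3034 = 33 + 3034 = 3067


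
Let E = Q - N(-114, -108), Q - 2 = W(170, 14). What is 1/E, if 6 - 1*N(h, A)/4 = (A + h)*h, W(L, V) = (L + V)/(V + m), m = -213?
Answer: 199/20140606 ≈ 9.8805e-6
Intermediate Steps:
W(L, V) = (L + V)/(-213 + V) (W(L, V) = (L + V)/(V - 213) = (L + V)/(-213 + V))
N(h, A) = 24 - 4*h*(A + h) (N(h, A) = 24 - 4*(A + h)*h = 24 - 4*h*(A + h))
Q = 214/199 (Q = 2 + (170 + 14)/(-213 + 14) = 2 + 184/(-199) = 2 - 1/199*184 = 2 - 184/199 = 214/199 ≈ 1.0754)
E = 20140606/199 (E = 214/199 - (24 - 4*(-114)² - 4*(-108)*(-114)) = 214/199 - (24 - 4*12996 - 49248) = 214/199 - (24 - 51984 - 49248) = 214/199 - 1*(-101208) = 214/199 + 101208 = 20140606/199 ≈ 1.0121e+5)
1/E = 1/(20140606/199) = 199/20140606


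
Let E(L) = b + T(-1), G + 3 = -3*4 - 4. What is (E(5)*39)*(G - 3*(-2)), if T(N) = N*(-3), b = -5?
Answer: 1014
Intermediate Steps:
G = -19 (G = -3 + (-3*4 - 4) = -3 + (-12 - 4) = -3 - 16 = -19)
T(N) = -3*N
E(L) = -2 (E(L) = -5 - 3*(-1) = -5 + 3 = -2)
(E(5)*39)*(G - 3*(-2)) = (-2*39)*(-19 - 3*(-2)) = -78*(-19 + 6) = -78*(-13) = 1014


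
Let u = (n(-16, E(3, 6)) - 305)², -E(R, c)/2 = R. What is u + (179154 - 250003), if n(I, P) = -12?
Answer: 29640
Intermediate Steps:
E(R, c) = -2*R
u = 100489 (u = (-12 - 305)² = (-317)² = 100489)
u + (179154 - 250003) = 100489 + (179154 - 250003) = 100489 - 70849 = 29640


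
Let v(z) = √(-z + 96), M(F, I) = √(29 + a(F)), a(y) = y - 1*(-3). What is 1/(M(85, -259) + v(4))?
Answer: 1/(2*√23 + 3*√13) ≈ 0.049000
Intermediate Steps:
a(y) = 3 + y (a(y) = y + 3 = 3 + y)
M(F, I) = √(32 + F) (M(F, I) = √(29 + (3 + F)) = √(32 + F))
v(z) = √(96 - z)
1/(M(85, -259) + v(4)) = 1/(√(32 + 85) + √(96 - 1*4)) = 1/(√117 + √(96 - 4)) = 1/(3*√13 + √92) = 1/(3*√13 + 2*√23) = 1/(2*√23 + 3*√13)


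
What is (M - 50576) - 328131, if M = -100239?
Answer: -478946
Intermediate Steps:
(M - 50576) - 328131 = (-100239 - 50576) - 328131 = -150815 - 328131 = -478946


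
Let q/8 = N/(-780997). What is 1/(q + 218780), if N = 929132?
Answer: 780997/170859090604 ≈ 4.5710e-6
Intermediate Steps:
q = -7433056/780997 (q = 8*(929132/(-780997)) = 8*(929132*(-1/780997)) = 8*(-929132/780997) = -7433056/780997 ≈ -9.5174)
1/(q + 218780) = 1/(-7433056/780997 + 218780) = 1/(170859090604/780997) = 780997/170859090604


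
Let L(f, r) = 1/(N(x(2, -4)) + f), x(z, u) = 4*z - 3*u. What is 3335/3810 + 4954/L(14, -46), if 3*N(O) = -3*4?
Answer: 37750147/762 ≈ 49541.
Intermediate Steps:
x(z, u) = -3*u + 4*z
N(O) = -4 (N(O) = (-3*4)/3 = (⅓)*(-12) = -4)
L(f, r) = 1/(-4 + f)
3335/3810 + 4954/L(14, -46) = 3335/3810 + 4954/(1/(-4 + 14)) = 3335*(1/3810) + 4954/(1/10) = 667/762 + 4954/(⅒) = 667/762 + 4954*10 = 667/762 + 49540 = 37750147/762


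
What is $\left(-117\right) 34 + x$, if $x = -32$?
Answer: $-4010$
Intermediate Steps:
$\left(-117\right) 34 + x = \left(-117\right) 34 - 32 = -3978 - 32 = -4010$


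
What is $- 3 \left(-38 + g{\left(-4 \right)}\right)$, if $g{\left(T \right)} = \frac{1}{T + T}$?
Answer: $\frac{915}{8} \approx 114.38$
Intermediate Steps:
$g{\left(T \right)} = \frac{1}{2 T}$
$- 3 \left(-38 + g{\left(-4 \right)}\right) = - 3 \left(-38 + \frac{1}{2 \left(-4\right)}\right) = - 3 \left(-38 + \frac{1}{2} \left(- \frac{1}{4}\right)\right) = - 3 \left(-38 - \frac{1}{8}\right) = \left(-3\right) \left(- \frac{305}{8}\right) = \frac{915}{8}$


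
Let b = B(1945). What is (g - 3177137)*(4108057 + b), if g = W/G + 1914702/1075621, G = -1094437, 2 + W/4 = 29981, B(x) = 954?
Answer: -15368201898274727936031821/1177199420377 ≈ -1.3055e+13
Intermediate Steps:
W = 119916 (W = -8 + 4*29981 = -8 + 119924 = 119916)
b = 954
g = 1966536544938/1177199420377 (g = 119916/(-1094437) + 1914702/1075621 = 119916*(-1/1094437) + 1914702*(1/1075621) = -119916/1094437 + 1914702/1075621 = 1966536544938/1177199420377 ≈ 1.6705)
(g - 3177137)*(4108057 + b) = (1966536544938/1177199420377 - 3177137)*(4108057 + 954) = -3740121868321775711/1177199420377*4109011 = -15368201898274727936031821/1177199420377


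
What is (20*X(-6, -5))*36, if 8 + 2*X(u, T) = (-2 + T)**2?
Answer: 14760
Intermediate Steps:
X(u, T) = -4 + (-2 + T)**2/2
(20*X(-6, -5))*36 = (20*(-4 + (-2 - 5)**2/2))*36 = (20*(-4 + (1/2)*(-7)**2))*36 = (20*(-4 + (1/2)*49))*36 = (20*(-4 + 49/2))*36 = (20*(41/2))*36 = 410*36 = 14760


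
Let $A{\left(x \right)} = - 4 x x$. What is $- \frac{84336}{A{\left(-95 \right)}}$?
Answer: $\frac{21084}{9025} \approx 2.3362$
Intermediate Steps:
$A{\left(x \right)} = - 4 x^{2}$
$- \frac{84336}{A{\left(-95 \right)}} = - \frac{84336}{\left(-4\right) \left(-95\right)^{2}} = - \frac{84336}{\left(-4\right) 9025} = - \frac{84336}{-36100} = \left(-84336\right) \left(- \frac{1}{36100}\right) = \frac{21084}{9025}$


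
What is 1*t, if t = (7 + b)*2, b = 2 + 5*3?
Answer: 48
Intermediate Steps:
b = 17 (b = 2 + 15 = 17)
t = 48 (t = (7 + 17)*2 = 24*2 = 48)
1*t = 1*48 = 48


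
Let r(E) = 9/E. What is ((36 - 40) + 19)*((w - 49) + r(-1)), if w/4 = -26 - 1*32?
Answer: -4350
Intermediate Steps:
w = -232 (w = 4*(-26 - 1*32) = 4*(-26 - 32) = 4*(-58) = -232)
((36 - 40) + 19)*((w - 49) + r(-1)) = ((36 - 40) + 19)*((-232 - 49) + 9/(-1)) = (-4 + 19)*(-281 + 9*(-1)) = 15*(-281 - 9) = 15*(-290) = -4350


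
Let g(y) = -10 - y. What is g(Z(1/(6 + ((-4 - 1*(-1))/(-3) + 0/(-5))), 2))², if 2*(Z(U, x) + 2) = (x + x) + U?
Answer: 19881/196 ≈ 101.43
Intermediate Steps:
Z(U, x) = -2 + x + U/2 (Z(U, x) = -2 + ((x + x) + U)/2 = -2 + (2*x + U)/2 = -2 + (U + 2*x)/2 = -2 + (x + U/2) = -2 + x + U/2)
g(Z(1/(6 + ((-4 - 1*(-1))/(-3) + 0/(-5))), 2))² = (-10 - (-2 + 2 + 1/(2*(6 + ((-4 - 1*(-1))/(-3) + 0/(-5))))))² = (-10 - (-2 + 2 + 1/(2*(6 + ((-4 + 1)*(-⅓) + 0*(-⅕))))))² = (-10 - (-2 + 2 + 1/(2*(6 + (-3*(-⅓) + 0)))))² = (-10 - (-2 + 2 + 1/(2*(6 + (1 + 0)))))² = (-10 - (-2 + 2 + 1/(2*(6 + 1))))² = (-10 - (-2 + 2 + (½)/7))² = (-10 - (-2 + 2 + (½)*(⅐)))² = (-10 - (-2 + 2 + 1/14))² = (-10 - 1*1/14)² = (-10 - 1/14)² = (-141/14)² = 19881/196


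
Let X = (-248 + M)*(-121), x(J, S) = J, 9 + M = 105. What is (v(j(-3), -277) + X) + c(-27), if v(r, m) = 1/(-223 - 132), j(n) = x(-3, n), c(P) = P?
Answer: 6519574/355 ≈ 18365.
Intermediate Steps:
M = 96 (M = -9 + 105 = 96)
j(n) = -3
X = 18392 (X = (-248 + 96)*(-121) = -152*(-121) = 18392)
v(r, m) = -1/355 (v(r, m) = 1/(-355) = -1/355)
(v(j(-3), -277) + X) + c(-27) = (-1/355 + 18392) - 27 = 6529159/355 - 27 = 6519574/355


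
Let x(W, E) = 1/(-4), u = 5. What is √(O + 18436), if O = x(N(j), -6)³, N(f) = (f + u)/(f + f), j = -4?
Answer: √1179903/8 ≈ 135.78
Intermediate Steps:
N(f) = (5 + f)/(2*f) (N(f) = (f + 5)/(f + f) = (5 + f)/((2*f)) = (5 + f)*(1/(2*f)) = (5 + f)/(2*f))
x(W, E) = -¼
O = -1/64 (O = (-¼)³ = -1/64 ≈ -0.015625)
√(O + 18436) = √(-1/64 + 18436) = √(1179903/64) = √1179903/8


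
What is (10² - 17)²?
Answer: 6889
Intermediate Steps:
(10² - 17)² = (100 - 17)² = 83² = 6889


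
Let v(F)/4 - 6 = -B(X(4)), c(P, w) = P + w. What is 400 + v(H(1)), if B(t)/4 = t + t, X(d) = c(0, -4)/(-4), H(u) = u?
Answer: 392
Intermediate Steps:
X(d) = 1 (X(d) = (0 - 4)/(-4) = -4*(-¼) = 1)
B(t) = 8*t (B(t) = 4*(t + t) = 4*(2*t) = 8*t)
v(F) = -8 (v(F) = 24 + 4*(-8) = 24 - 32 = -8)
400 + v(H(1)) = 400 - 8 = 392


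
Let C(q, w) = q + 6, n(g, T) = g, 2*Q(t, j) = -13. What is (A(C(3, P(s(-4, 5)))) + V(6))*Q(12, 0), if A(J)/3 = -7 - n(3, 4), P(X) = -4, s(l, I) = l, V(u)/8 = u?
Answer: -117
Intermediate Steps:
Q(t, j) = -13/2 (Q(t, j) = (½)*(-13) = -13/2)
V(u) = 8*u
C(q, w) = 6 + q
A(J) = -30 (A(J) = 3*(-7 - 1*3) = 3*(-7 - 3) = 3*(-10) = -30)
(A(C(3, P(s(-4, 5)))) + V(6))*Q(12, 0) = (-30 + 8*6)*(-13/2) = (-30 + 48)*(-13/2) = 18*(-13/2) = -117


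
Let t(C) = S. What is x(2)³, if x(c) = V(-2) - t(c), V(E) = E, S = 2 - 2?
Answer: -8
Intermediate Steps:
S = 0
t(C) = 0
x(c) = -2 (x(c) = -2 - 1*0 = -2 + 0 = -2)
x(2)³ = (-2)³ = -8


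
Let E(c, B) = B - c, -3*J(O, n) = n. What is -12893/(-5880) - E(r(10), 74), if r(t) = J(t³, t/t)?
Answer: -424187/5880 ≈ -72.141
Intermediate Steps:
J(O, n) = -n/3
r(t) = -⅓ (r(t) = -t/(3*t) = -⅓*1 = -⅓)
-12893/(-5880) - E(r(10), 74) = -12893/(-5880) - (74 - 1*(-⅓)) = -12893*(-1/5880) - (74 + ⅓) = 12893/5880 - 1*223/3 = 12893/5880 - 223/3 = -424187/5880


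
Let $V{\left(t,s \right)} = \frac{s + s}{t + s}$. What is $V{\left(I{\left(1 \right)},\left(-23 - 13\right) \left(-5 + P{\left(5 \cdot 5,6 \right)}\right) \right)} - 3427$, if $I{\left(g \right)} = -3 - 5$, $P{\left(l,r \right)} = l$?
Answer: $- \frac{311677}{91} \approx -3425.0$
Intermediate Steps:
$I{\left(g \right)} = -8$
$V{\left(t,s \right)} = \frac{2 s}{s + t}$
$V{\left(I{\left(1 \right)},\left(-23 - 13\right) \left(-5 + P{\left(5 \cdot 5,6 \right)}\right) \right)} - 3427 = \frac{2 \left(-23 - 13\right) \left(-5 + 5 \cdot 5\right)}{\left(-23 - 13\right) \left(-5 + 5 \cdot 5\right) - 8} - 3427 = \frac{2 \left(- 36 \left(-5 + 25\right)\right)}{- 36 \left(-5 + 25\right) - 8} - 3427 = \frac{2 \left(\left(-36\right) 20\right)}{\left(-36\right) 20 - 8} - 3427 = 2 \left(-720\right) \frac{1}{-720 - 8} - 3427 = 2 \left(-720\right) \frac{1}{-728} - 3427 = 2 \left(-720\right) \left(- \frac{1}{728}\right) - 3427 = \frac{180}{91} - 3427 = - \frac{311677}{91}$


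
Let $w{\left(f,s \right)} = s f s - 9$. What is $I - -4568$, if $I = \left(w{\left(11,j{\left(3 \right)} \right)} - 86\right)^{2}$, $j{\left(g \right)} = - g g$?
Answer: $638184$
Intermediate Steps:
$j{\left(g \right)} = - g^{2}$
$w{\left(f,s \right)} = -9 + f s^{2}$ ($w{\left(f,s \right)} = f s s - 9 = f s^{2} - 9 = -9 + f s^{2}$)
$I = 633616$ ($I = \left(\left(-9 + 11 \left(- 3^{2}\right)^{2}\right) - 86\right)^{2} = \left(\left(-9 + 11 \left(\left(-1\right) 9\right)^{2}\right) - 86\right)^{2} = \left(\left(-9 + 11 \left(-9\right)^{2}\right) - 86\right)^{2} = \left(\left(-9 + 11 \cdot 81\right) - 86\right)^{2} = \left(\left(-9 + 891\right) - 86\right)^{2} = \left(882 - 86\right)^{2} = 796^{2} = 633616$)
$I - -4568 = 633616 - -4568 = 633616 + 4568 = 638184$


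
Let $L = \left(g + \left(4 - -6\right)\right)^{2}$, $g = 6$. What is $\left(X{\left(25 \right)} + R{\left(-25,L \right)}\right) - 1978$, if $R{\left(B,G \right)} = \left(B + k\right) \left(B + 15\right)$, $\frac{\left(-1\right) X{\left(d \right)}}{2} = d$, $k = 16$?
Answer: $-1938$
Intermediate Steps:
$X{\left(d \right)} = - 2 d$
$L = 256$ ($L = \left(6 + \left(4 - -6\right)\right)^{2} = \left(6 + \left(4 + 6\right)\right)^{2} = \left(6 + 10\right)^{2} = 16^{2} = 256$)
$R{\left(B,G \right)} = \left(15 + B\right) \left(16 + B\right)$ ($R{\left(B,G \right)} = \left(B + 16\right) \left(B + 15\right) = \left(16 + B\right) \left(15 + B\right) = \left(15 + B\right) \left(16 + B\right)$)
$\left(X{\left(25 \right)} + R{\left(-25,L \right)}\right) - 1978 = \left(\left(-2\right) 25 + \left(240 + \left(-25\right)^{2} + 31 \left(-25\right)\right)\right) - 1978 = \left(-50 + \left(240 + 625 - 775\right)\right) - 1978 = \left(-50 + 90\right) - 1978 = 40 - 1978 = -1938$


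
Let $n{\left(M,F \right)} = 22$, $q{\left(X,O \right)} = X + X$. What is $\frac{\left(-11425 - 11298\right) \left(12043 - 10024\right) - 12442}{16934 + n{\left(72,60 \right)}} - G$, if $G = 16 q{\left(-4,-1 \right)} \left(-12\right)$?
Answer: $- \frac{71934595}{16956} \approx -4242.4$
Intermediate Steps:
$q{\left(X,O \right)} = 2 X$
$G = 1536$ ($G = 16 \cdot 2 \left(-4\right) \left(-12\right) = 16 \left(-8\right) \left(-12\right) = \left(-128\right) \left(-12\right) = 1536$)
$\frac{\left(-11425 - 11298\right) \left(12043 - 10024\right) - 12442}{16934 + n{\left(72,60 \right)}} - G = \frac{\left(-11425 - 11298\right) \left(12043 - 10024\right) - 12442}{16934 + 22} - 1536 = \frac{\left(-22723\right) 2019 - 12442}{16956} - 1536 = \left(-45877737 - 12442\right) \frac{1}{16956} - 1536 = \left(-45890179\right) \frac{1}{16956} - 1536 = - \frac{45890179}{16956} - 1536 = - \frac{71934595}{16956}$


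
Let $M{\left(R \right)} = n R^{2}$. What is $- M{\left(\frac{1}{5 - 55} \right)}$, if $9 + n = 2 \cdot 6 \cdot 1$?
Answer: $- \frac{3}{2500} \approx -0.0012$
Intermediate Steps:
$n = 3$ ($n = -9 + 2 \cdot 6 \cdot 1 = -9 + 12 \cdot 1 = -9 + 12 = 3$)
$M{\left(R \right)} = 3 R^{2}$
$- M{\left(\frac{1}{5 - 55} \right)} = - 3 \left(\frac{1}{5 - 55}\right)^{2} = - 3 \left(\frac{1}{-50}\right)^{2} = - 3 \left(- \frac{1}{50}\right)^{2} = - \frac{3}{2500}$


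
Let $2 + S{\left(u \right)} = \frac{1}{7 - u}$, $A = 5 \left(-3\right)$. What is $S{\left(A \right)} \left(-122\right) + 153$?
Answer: $\frac{4306}{11} \approx 391.45$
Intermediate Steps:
$A = -15$
$S{\left(u \right)} = -2 + \frac{1}{7 - u}$
$S{\left(A \right)} \left(-122\right) + 153 = \frac{13 - -30}{-7 - 15} \left(-122\right) + 153 = \frac{13 + 30}{-22} \left(-122\right) + 153 = \left(- \frac{1}{22}\right) 43 \left(-122\right) + 153 = \left(- \frac{43}{22}\right) \left(-122\right) + 153 = \frac{2623}{11} + 153 = \frac{4306}{11}$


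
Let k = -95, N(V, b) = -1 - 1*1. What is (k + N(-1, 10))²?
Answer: 9409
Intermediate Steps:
N(V, b) = -2 (N(V, b) = -1 - 1 = -2)
(k + N(-1, 10))² = (-95 - 2)² = (-97)² = 9409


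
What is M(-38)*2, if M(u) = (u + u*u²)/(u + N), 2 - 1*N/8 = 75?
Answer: 54910/311 ≈ 176.56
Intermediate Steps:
N = -584 (N = 16 - 8*75 = 16 - 600 = -584)
M(u) = (u + u³)/(-584 + u) (M(u) = (u + u*u²)/(u - 584) = (u + u³)/(-584 + u))
M(-38)*2 = ((-38 + (-38)³)/(-584 - 38))*2 = ((-38 - 54872)/(-622))*2 = -1/622*(-54910)*2 = (27455/311)*2 = 54910/311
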